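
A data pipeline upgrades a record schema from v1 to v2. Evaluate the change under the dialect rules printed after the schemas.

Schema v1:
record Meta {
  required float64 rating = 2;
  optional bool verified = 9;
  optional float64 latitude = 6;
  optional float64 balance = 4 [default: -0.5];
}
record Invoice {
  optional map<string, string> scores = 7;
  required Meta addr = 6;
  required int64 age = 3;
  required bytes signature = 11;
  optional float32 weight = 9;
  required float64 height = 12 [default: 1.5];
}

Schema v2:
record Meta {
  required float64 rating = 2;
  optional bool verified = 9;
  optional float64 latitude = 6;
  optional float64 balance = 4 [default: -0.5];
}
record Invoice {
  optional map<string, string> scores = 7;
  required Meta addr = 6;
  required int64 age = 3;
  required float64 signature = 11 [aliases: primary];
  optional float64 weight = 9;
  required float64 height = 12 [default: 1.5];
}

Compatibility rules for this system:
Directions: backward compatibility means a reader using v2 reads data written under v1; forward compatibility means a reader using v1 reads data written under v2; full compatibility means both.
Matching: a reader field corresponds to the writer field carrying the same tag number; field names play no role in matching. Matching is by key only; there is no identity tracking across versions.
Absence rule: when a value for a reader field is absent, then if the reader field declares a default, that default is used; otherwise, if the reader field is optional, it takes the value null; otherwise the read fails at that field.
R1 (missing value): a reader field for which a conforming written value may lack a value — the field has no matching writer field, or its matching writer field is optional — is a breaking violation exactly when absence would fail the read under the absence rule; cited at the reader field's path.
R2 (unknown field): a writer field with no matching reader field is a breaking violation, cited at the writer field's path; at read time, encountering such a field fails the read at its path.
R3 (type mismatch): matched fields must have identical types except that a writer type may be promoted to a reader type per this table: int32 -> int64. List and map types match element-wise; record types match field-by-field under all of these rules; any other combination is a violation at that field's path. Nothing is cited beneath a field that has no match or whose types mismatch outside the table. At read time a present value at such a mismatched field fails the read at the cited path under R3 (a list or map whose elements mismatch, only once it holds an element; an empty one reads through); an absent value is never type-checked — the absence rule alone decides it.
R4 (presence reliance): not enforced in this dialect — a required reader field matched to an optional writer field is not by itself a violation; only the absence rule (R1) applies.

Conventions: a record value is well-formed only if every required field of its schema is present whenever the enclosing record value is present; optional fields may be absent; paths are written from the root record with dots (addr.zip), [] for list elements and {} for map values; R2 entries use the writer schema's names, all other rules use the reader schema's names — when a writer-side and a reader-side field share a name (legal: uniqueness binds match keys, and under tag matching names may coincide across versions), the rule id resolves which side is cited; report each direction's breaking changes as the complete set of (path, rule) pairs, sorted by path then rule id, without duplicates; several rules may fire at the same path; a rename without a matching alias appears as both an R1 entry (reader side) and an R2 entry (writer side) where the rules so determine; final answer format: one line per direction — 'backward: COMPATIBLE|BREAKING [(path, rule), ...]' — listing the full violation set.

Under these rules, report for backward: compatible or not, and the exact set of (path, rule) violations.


each type pair in Invoice: writer, then reader
backward on Invoice — v2 reading data written by v1:
  scores: paired with writer scores (map<string, string> -> map<string, string>; writer optional)
  addr: paired with writer addr (Meta -> Meta; writer required)
  age: paired with writer age (int64 -> int64; writer required)
  signature: paired with writer signature (bytes -> float64; writer required)
  weight: paired with writer weight (float32 -> float64; writer optional)
  height: paired with writer height (float64 -> float64; writer required)
  addr.rating: paired with writer addr.rating (float64 -> float64; writer required)
  addr.verified: paired with writer addr.verified (bool -> bool; writer optional)
  addr.latitude: paired with writer addr.latitude (float64 -> float64; writer optional)
  addr.balance: paired with writer addr.balance (float64 -> float64; writer optional)
  R3 fires at signature
  R3 fires at weight
  => backward verdict for Invoice: BREAKING, 2 violation(s)

backward: BREAKING [(signature, R3), (weight, R3)]


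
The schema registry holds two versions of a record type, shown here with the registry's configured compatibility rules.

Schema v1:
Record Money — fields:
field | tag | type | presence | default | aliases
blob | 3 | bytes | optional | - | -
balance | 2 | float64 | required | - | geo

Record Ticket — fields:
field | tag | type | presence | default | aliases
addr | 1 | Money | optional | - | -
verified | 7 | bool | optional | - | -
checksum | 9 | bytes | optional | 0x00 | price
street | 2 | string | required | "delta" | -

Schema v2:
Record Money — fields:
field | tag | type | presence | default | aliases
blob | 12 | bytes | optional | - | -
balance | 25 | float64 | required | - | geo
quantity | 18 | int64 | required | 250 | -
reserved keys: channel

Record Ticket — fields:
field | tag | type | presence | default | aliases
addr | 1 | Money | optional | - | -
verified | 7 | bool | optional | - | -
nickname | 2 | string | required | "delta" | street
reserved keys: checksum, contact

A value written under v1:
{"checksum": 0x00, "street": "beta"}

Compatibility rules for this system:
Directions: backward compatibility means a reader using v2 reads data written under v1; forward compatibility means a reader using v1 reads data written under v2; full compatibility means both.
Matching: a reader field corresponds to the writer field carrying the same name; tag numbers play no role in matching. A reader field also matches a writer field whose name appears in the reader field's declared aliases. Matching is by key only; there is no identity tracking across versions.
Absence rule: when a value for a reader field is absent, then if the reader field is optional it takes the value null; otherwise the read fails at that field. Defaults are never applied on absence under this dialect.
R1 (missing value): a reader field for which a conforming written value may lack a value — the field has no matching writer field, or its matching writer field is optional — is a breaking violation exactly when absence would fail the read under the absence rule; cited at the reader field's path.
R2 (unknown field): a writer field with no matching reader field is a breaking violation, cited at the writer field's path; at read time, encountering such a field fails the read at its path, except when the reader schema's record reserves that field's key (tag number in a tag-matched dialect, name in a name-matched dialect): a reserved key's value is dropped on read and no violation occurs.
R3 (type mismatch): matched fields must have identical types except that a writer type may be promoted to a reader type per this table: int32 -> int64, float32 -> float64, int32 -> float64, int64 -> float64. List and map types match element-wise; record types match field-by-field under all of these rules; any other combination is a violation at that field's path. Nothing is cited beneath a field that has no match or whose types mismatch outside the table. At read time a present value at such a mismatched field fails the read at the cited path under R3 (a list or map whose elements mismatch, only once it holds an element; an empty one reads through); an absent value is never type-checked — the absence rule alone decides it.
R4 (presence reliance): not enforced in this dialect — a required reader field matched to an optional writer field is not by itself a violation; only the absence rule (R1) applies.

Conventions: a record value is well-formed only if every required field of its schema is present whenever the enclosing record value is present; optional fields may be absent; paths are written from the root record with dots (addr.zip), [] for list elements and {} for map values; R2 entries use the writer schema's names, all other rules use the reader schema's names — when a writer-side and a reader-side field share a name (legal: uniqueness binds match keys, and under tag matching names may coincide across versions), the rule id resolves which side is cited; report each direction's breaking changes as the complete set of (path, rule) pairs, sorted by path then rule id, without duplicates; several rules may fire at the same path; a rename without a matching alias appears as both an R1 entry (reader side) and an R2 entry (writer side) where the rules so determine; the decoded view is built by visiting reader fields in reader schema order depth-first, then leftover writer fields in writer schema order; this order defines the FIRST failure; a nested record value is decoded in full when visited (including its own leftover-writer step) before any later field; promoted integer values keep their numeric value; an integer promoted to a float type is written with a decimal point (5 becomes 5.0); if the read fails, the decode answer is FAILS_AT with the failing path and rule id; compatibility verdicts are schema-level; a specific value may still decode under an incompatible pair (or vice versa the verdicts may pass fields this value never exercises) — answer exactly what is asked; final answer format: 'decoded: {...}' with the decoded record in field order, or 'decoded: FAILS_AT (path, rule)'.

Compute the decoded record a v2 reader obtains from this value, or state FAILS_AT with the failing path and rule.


each type pair in Ticket: writer, then reader
decode (reader v2):
  addr := null (not supplied -> null)
  verified := null (not supplied -> null)
  nickname := "beta" (from writer street)
  writer checksum: reserved -> dropped
  => decoded: {"addr": null, "verified": null, "nickname": "beta"}
the rest of the Ticket diff is inert for this question:
  field balance in record Money: tag 2 changed to 25 -> inert under this dialect — no rule fires on Ticket and the result does not move
  field blob in record Money: tag 3 changed to 12 -> inert under this dialect — no rule fires on Ticket and the result does not move
  added field quantity to record Money: required int64, tag 18, default 250 (in v2 it sits last) -> a verdict-level change on Ticket — the shown value reads the same

decoded: {"addr": null, "verified": null, "nickname": "beta"}


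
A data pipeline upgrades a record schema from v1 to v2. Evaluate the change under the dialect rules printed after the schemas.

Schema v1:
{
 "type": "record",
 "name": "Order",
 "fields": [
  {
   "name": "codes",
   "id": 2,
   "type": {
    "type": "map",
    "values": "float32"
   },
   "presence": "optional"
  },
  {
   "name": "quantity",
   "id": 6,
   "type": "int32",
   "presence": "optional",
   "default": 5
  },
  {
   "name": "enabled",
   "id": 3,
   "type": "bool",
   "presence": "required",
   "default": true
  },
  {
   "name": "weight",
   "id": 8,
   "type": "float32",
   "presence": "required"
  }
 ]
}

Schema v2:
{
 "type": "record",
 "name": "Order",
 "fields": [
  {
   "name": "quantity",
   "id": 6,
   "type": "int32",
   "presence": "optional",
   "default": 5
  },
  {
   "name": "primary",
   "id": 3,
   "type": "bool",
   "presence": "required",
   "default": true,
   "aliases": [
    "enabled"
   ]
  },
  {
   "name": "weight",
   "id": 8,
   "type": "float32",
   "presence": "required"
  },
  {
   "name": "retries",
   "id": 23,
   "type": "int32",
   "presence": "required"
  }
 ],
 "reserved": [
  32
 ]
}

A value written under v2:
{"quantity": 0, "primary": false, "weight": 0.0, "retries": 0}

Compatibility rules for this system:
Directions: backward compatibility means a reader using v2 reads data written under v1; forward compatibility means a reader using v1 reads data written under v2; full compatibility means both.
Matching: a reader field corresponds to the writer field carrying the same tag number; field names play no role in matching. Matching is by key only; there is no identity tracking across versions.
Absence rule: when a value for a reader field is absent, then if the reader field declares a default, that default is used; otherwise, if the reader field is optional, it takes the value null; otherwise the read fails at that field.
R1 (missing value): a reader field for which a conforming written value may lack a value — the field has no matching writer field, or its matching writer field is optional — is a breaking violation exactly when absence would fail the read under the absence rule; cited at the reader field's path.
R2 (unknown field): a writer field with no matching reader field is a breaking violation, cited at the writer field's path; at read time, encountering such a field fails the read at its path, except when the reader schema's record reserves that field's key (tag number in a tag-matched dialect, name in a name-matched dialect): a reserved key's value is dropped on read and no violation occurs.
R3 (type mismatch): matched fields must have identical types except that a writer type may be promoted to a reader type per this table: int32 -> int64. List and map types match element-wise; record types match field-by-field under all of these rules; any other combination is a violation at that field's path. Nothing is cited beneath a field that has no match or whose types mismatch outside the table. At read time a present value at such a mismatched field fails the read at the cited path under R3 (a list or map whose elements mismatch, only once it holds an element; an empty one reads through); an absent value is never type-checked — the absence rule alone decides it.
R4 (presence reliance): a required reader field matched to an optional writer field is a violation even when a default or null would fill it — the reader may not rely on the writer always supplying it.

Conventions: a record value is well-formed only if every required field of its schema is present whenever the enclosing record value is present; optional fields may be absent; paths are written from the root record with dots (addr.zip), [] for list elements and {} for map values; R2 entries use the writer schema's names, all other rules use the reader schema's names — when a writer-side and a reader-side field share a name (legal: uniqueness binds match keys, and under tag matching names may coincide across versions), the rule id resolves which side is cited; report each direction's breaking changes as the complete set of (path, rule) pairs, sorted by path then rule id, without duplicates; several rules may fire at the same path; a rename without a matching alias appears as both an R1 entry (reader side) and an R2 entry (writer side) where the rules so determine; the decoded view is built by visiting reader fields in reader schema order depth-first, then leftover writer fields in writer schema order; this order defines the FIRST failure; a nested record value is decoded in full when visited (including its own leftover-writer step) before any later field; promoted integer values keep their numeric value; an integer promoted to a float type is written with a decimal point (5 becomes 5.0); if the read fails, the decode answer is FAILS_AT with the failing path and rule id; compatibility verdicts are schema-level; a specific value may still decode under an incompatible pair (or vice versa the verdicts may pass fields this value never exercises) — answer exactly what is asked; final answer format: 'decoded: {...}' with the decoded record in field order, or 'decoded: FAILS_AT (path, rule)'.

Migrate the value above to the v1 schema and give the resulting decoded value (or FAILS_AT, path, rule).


in Order below, arrows point writer -> reader
decoding the Order value with the v1 reader:
  codes := null (not supplied -> null)
  quantity := 0
  enabled := false (from writer primary)
  weight := 0.0
  read fails at retries under R2 (unknown field)
  => FAILS_AT (retries, R2)
diffs on Order not affecting the asked answer:
  renamed field enabled to primary in record Order (alias enabled declared on the renamed field) -> triggers nothing under the printed rules; the Order answer is the same either way
  removed field codes from record Order -> schema-level compatibility only; this Order value's decode is unchanged

decoded: FAILS_AT (retries, R2)


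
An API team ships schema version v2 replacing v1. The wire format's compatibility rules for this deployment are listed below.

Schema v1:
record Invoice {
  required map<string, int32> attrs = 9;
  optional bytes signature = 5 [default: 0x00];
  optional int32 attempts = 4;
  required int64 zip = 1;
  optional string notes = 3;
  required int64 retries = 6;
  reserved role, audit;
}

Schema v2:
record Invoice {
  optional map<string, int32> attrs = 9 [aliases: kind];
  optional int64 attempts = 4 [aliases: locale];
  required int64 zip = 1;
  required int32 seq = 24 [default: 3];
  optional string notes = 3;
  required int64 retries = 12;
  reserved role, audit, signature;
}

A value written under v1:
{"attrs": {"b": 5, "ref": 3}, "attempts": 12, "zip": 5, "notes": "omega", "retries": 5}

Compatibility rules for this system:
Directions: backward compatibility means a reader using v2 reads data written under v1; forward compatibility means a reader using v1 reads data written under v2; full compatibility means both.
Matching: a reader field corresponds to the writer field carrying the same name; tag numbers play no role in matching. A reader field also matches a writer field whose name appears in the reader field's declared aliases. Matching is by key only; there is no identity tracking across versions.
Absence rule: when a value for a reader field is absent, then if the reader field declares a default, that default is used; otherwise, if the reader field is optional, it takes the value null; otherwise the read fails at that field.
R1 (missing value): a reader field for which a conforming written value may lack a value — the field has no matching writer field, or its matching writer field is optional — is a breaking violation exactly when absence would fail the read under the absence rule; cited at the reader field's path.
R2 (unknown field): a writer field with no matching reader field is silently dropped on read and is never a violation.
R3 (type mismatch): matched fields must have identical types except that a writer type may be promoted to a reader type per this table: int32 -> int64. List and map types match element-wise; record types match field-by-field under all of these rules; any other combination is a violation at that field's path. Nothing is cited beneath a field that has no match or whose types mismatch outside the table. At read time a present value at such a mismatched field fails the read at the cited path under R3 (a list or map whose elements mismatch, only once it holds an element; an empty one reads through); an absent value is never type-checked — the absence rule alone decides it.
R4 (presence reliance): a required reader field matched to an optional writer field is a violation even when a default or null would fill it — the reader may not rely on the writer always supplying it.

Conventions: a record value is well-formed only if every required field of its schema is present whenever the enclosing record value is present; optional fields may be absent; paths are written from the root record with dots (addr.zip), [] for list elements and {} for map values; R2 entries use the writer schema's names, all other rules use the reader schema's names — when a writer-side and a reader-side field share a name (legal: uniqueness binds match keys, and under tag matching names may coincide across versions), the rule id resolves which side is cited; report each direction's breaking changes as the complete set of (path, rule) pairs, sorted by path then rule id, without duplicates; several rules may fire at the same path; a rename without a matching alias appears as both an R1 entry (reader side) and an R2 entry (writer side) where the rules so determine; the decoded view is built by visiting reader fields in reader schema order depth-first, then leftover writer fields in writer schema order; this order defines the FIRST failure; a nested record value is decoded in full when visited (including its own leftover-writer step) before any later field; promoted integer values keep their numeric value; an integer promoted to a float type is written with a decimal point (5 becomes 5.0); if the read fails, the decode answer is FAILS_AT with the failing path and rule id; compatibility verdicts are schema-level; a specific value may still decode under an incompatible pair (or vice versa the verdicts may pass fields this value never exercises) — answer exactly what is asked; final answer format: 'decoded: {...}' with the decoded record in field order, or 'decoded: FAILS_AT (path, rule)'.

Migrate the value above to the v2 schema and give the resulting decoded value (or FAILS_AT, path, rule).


each type pair in Invoice: writer, then reader
decoding the Invoice value with the v2 reader:
  attrs := {"b": 5, "ref": 3}
  attempts := 12 (int32 -> int64)
  zip := 5
  seq := 3 (missing; default applied)
  notes := "omega"
  retries := 5
  => decoded: {"attrs": {"b": 5, "ref": 3}, "attempts": 12, "zip": 5, "seq": 3, "notes": "omega", "retries": 5}
ruling out the remaining Invoice differences:
  field attempts in record Invoice: type int32 changed to int64 -> matters for Invoice compatibility verdicts, not for this value's decode
  field retries in record Invoice: tag 6 changed to 12 -> triggers nothing under the printed rules; the Invoice answer is the same either way
  field attrs in record Invoice: required changed to optional -> matters for Invoice compatibility verdicts, not for this value's decode

decoded: {"attrs": {"b": 5, "ref": 3}, "attempts": 12, "zip": 5, "seq": 3, "notes": "omega", "retries": 5}


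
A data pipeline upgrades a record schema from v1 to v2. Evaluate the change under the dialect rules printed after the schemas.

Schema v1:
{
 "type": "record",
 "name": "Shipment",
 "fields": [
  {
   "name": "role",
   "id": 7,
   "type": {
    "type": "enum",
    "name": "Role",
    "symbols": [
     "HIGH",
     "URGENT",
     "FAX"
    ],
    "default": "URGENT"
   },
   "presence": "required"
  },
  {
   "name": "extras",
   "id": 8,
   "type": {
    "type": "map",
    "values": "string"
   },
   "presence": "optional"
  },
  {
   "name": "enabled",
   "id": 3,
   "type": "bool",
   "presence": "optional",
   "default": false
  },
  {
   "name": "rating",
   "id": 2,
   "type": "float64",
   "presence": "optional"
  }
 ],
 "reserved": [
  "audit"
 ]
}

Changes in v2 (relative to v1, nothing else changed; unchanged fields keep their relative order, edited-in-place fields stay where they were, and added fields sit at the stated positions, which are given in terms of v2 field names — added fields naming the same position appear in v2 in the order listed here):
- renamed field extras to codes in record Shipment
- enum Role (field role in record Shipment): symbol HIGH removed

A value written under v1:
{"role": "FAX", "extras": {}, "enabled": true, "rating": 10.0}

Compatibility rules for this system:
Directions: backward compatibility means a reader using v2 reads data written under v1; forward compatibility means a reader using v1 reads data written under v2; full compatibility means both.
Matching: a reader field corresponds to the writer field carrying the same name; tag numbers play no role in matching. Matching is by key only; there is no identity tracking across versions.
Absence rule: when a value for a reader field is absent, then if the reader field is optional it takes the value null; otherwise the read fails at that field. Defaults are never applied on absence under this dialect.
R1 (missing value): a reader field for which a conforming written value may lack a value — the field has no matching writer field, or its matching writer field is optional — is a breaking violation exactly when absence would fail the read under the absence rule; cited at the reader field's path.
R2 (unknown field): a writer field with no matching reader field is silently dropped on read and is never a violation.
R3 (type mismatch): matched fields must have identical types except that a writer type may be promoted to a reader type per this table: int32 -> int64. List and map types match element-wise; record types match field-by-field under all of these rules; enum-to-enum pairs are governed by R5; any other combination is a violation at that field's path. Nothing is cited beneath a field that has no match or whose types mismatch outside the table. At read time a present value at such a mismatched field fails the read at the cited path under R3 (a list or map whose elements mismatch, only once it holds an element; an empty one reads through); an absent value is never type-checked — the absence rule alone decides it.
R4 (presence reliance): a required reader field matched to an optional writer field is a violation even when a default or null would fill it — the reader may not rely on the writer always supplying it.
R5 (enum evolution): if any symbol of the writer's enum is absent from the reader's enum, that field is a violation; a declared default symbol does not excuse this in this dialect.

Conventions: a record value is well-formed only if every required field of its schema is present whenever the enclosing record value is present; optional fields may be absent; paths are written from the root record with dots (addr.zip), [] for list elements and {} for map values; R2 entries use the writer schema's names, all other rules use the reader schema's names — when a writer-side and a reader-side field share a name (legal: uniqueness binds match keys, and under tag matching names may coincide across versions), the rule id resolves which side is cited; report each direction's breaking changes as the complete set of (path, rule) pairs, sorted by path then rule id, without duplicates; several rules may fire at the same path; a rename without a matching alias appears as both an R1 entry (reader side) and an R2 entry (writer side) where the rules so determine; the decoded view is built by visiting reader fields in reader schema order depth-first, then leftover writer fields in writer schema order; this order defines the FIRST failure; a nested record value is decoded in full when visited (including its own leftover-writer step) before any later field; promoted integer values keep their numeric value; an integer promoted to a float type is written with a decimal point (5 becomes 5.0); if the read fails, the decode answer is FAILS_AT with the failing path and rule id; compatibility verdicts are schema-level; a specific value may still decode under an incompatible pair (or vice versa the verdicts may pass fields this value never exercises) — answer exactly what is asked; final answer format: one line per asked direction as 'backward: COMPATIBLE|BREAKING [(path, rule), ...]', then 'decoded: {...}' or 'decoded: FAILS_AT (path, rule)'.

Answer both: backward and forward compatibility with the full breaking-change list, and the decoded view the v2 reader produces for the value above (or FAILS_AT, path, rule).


backward: BREAKING [(role, R5)]; forward: COMPATIBLE []; decoded: {"role": "FAX", "codes": null, "enabled": true, "rating": 10.0}

in Shipment below, arrows point writer -> reader
backward analysis of Shipment with v2 as reader and v1 as writer:
  role <- role (Role -> Role, writer required)
  no writer field matches reader codes
  enabled <- enabled (bool -> bool, writer optional)
  rating <- rating (float64 -> float64, writer optional)
  extras (writer side), unknown to reader
  rule R5 violated at role
  => backward verdict for Shipment: BREAKING, 1 violation(s)
forward analysis of Shipment with v1 as reader and v2 as writer:
  role <- role (Role -> Role, writer required)
  no writer field matches reader extras
  enabled <- enabled (bool -> bool, writer optional)
  rating <- rating (float64 -> float64, writer optional)
  codes (writer side), unknown to reader
  nothing fires on Shipment: forward is COMPATIBLE
decode walk for Shipment under reader schema v2:
  role := "FAX"
  codes := null (not supplied -> null)
  enabled := true
  rating := 10.0
  writer extras: unmatched, discarded
  => decoded: {"role": "FAX", "codes": null, "enabled": true, "rating": 10.0}


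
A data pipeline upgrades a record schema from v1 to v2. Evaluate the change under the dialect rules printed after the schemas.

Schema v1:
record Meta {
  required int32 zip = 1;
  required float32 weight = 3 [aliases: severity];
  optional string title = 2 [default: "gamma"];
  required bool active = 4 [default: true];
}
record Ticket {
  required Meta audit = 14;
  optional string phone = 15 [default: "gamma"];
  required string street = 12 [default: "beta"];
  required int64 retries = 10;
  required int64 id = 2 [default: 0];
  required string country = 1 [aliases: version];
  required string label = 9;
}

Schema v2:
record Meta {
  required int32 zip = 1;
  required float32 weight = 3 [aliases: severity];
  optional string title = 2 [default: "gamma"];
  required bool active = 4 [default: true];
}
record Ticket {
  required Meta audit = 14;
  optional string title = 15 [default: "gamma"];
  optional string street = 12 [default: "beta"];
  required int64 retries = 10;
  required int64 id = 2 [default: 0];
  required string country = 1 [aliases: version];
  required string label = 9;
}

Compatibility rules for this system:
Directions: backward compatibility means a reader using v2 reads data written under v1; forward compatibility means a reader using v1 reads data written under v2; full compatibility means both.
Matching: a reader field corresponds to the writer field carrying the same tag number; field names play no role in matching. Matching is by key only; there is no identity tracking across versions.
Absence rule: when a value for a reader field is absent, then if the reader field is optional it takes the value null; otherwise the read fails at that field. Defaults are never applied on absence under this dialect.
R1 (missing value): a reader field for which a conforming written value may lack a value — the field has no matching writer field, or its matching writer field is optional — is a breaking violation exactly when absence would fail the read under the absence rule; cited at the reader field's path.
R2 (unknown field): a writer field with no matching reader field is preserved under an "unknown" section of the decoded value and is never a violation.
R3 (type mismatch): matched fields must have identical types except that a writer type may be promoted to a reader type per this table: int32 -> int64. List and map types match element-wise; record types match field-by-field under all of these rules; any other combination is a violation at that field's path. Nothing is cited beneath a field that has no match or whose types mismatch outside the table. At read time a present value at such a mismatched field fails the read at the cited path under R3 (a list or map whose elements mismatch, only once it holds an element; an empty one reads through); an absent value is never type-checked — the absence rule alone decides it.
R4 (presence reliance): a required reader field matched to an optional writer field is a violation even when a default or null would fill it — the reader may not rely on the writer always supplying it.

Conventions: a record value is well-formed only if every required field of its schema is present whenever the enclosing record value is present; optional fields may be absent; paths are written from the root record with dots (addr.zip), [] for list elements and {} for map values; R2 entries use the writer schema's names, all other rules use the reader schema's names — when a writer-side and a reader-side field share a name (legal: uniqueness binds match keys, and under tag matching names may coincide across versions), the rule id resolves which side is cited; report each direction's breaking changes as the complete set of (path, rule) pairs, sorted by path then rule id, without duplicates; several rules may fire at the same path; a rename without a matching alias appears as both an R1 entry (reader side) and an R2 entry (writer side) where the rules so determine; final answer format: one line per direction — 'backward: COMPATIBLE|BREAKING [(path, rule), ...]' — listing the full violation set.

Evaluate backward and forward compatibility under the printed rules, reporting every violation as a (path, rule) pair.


each type pair in Ticket: writer, then reader
checking backward for Ticket: reader v2 against writer v1:
  audit <- audit (Meta -> Meta, writer required)
  title <- phone (string -> string, writer optional)
  street <- street (string -> string, writer required)
  retries <- retries (int64 -> int64, writer required)
  id <- id (int64 -> int64, writer required)
  country <- country (string -> string, writer required)
  label <- label (string -> string, writer required)
  audit.zip <- audit.zip (int32 -> int32, writer required)
  audit.weight <- audit.weight (float32 -> float32, writer required)
  audit.title <- audit.title (string -> string, writer optional)
  audit.active <- audit.active (bool -> bool, writer required)
  nothing fires on Ticket: backward is COMPATIBLE
checking forward for Ticket: reader v1 against writer v2:
  audit <- audit (Meta -> Meta, writer required)
  phone <- title (string -> string, writer optional)
  street <- street (string -> string, writer optional)
  retries <- retries (int64 -> int64, writer required)
  id <- id (int64 -> int64, writer required)
  country <- country (string -> string, writer required)
  label <- label (string -> string, writer required)
  audit.zip <- audit.zip (int32 -> int32, writer required)
  audit.weight <- audit.weight (float32 -> float32, writer required)
  audit.title <- audit.title (string -> string, writer optional)
  audit.active <- audit.active (bool -> bool, writer required)
  violation R1 at street
  violation R4 at street
  => forward: BREAKING (2)

backward: COMPATIBLE []; forward: BREAKING [(street, R1), (street, R4)]


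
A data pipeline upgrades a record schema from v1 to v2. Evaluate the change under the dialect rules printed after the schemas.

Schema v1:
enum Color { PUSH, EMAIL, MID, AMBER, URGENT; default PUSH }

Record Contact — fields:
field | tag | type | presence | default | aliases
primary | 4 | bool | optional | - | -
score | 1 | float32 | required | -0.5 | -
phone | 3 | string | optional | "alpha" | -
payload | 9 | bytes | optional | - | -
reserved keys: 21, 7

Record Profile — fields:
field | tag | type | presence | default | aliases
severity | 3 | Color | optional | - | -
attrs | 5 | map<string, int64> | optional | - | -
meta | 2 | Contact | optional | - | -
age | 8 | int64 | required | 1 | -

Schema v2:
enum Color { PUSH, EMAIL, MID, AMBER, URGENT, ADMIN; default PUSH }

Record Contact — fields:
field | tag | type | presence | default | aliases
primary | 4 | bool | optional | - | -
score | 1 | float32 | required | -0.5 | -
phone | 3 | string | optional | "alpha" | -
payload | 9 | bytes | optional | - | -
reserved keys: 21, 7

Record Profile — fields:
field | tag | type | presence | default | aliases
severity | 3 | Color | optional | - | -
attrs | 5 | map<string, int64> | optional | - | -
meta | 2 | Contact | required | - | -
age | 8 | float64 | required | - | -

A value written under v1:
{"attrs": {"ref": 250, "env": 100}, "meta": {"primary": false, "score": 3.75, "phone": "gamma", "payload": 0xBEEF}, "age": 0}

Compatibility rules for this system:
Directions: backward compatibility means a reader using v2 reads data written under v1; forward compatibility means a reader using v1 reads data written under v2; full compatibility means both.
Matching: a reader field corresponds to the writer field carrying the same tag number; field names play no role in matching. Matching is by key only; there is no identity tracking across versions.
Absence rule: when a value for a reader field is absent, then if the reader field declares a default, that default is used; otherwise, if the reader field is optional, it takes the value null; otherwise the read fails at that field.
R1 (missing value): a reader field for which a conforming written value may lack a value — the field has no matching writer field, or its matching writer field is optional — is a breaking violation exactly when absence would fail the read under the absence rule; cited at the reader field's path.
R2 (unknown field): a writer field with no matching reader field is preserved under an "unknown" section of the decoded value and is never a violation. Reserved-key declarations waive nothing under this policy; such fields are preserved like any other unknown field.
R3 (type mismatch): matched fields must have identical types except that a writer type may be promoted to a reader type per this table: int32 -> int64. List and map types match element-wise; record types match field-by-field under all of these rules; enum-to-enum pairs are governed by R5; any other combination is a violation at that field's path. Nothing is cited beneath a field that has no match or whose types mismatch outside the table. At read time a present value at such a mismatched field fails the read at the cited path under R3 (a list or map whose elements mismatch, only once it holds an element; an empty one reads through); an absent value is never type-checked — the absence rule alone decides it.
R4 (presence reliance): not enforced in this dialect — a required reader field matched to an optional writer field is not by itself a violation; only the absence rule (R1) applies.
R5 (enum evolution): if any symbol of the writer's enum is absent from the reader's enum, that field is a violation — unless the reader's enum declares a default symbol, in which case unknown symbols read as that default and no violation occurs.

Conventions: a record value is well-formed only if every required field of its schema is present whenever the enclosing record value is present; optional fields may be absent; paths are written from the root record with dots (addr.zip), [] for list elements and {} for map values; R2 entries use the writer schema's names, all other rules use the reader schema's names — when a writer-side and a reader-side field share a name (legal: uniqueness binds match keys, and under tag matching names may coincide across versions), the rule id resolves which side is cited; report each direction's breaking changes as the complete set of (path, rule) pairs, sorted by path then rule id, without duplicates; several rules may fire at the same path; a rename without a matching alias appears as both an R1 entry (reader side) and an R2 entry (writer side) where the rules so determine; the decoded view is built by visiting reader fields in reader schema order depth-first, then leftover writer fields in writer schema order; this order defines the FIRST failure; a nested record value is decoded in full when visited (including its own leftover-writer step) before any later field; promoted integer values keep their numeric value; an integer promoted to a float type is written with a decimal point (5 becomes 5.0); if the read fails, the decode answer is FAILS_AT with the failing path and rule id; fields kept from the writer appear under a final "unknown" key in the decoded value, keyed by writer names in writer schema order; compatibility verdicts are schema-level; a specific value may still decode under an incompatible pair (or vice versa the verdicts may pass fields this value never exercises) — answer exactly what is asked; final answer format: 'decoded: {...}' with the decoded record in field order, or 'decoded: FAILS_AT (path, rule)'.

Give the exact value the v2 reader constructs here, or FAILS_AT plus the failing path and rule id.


arrows below run writer -> reader for Profile
decoding the Profile value with the v2 reader:
  severity := null (absent, optional -> null)
  attrs := {"ref": 250, "env": 100}
  meta.primary := false
  meta.score := 3.75
  meta.phone := "gamma"
  meta.payload := 0xBEEF
  read fails at age under R3
  => FAILS_AT (age, R3)
the other Profile changes do not affect what is asked:
  enum Color (field severity in record Profile): symbol ADMIN added -> inert under this dialect — no rule fires on Profile and the result does not move
  field meta in record Profile: optional changed to required -> matters for Profile compatibility verdicts, not for this value's decode

decoded: FAILS_AT (age, R3)
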